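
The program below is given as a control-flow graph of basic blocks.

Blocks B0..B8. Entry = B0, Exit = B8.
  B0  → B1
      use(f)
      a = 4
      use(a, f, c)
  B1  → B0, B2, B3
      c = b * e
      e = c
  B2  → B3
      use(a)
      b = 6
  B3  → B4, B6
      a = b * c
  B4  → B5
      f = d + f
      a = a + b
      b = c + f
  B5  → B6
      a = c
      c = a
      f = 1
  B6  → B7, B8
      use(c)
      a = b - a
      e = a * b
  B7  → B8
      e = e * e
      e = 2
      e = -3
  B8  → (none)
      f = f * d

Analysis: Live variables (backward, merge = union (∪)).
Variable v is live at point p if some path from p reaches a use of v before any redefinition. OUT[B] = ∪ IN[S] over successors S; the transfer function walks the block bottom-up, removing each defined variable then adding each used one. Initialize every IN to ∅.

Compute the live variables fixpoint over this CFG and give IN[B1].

Answer: {a, b, d, e, f}

Working:
Converged values:
  B0:   IN={b, c, d, e, f}   OUT={a, b, d, e, f}
  B1:   IN={a, b, d, e, f}   OUT={a, b, c, d, e, f}
  B2:   IN={a, c, d, f}   OUT={b, c, d, f}
  B3:   IN={b, c, d, f}   OUT={a, b, c, d, f}
  B4:   IN={a, b, c, d, f}   OUT={b, c, d}
  B5:   IN={b, c, d}   OUT={a, b, c, d, f}
  B6:   IN={a, b, c, d, f}   OUT={d, e, f}
  B7:   IN={d, e, f}   OUT={d, f}
  B8:   IN={d, f}   OUT={}

Merge at B1: OUT[B1] = IN[B0] ⊔ IN[B2] ⊔ IN[B3] = {a, b, c, d, e, f}
Applying B1's transfer function to that OUT value gives IN[B1] (row B1 above).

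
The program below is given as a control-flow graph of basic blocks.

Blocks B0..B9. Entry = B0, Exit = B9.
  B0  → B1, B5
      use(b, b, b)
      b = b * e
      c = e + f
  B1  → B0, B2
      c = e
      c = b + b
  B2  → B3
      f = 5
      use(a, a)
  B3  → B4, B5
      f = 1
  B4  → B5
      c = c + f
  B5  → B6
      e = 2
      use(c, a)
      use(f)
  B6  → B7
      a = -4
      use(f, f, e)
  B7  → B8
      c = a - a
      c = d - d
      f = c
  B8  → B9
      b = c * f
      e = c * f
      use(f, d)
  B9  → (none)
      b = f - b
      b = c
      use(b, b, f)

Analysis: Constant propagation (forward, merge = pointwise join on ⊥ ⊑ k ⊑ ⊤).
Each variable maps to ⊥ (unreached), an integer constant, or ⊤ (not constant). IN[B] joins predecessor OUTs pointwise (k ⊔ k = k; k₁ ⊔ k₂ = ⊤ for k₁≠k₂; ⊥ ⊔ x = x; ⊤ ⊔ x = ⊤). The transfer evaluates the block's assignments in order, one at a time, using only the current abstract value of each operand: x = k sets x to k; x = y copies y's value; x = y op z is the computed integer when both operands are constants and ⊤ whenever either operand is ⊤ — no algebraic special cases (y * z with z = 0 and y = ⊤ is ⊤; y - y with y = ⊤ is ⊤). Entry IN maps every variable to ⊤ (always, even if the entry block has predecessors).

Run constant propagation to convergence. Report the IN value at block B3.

Answer: {a: ⊤, b: ⊤, c: ⊤, d: ⊤, e: ⊤, f: 5}

Working:
Converged values:
  B0:  IN=(all ⊤)  OUT=(all ⊤)
  B1:  IN=(all ⊤)  OUT=(all ⊤)
  B2:  IN=(all ⊤)  OUT={f:5; rest ⊤}
  B3:  IN={f:5; rest ⊤}  OUT={f:1; rest ⊤}
  B4:  IN={f:1; rest ⊤}  OUT={f:1; rest ⊤}
  B5:  IN=(all ⊤)  OUT={e:2; rest ⊤}
  B6:  IN={e:2; rest ⊤}  OUT={a:-4, e:2; rest ⊤}
  B7:  IN={a:-4, e:2; rest ⊤}  OUT={a:-4, e:2; rest ⊤}
  B8:  IN={a:-4, e:2; rest ⊤}  OUT={a:-4; rest ⊤}
  B9:  IN={a:-4; rest ⊤}  OUT={a:-4; rest ⊤}

Merge at B3: IN[B3] = OUT[B2] = {a: ⊤, b: ⊤, c: ⊤, d: ⊤, e: ⊤, f: 5}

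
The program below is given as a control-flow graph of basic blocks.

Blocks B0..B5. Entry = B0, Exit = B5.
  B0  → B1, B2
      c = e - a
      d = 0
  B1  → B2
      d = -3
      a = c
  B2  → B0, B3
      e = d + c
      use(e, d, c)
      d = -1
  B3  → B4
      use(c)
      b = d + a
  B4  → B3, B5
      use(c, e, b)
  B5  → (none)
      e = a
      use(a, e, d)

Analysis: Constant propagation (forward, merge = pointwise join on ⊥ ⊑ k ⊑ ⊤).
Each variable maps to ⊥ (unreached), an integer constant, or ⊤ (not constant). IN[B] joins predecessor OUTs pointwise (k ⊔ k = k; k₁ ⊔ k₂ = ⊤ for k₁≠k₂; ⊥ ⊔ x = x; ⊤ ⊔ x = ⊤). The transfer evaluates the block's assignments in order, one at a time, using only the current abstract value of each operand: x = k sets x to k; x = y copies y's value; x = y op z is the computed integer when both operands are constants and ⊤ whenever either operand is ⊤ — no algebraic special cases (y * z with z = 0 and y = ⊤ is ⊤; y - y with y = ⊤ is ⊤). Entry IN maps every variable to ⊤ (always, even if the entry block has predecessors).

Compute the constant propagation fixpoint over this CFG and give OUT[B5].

Fixpoint table:
  B0:   IN=(all ⊤)   OUT={d:0; rest ⊤}
  B1:   IN={d:0; rest ⊤}   OUT={d:-3; rest ⊤}
  B2:   IN=(all ⊤)   OUT={d:-1; rest ⊤}
  B3:   IN={d:-1; rest ⊤}   OUT={d:-1; rest ⊤}
  B4:   IN={d:-1; rest ⊤}   OUT={d:-1; rest ⊤}
  B5:   IN={d:-1; rest ⊤}   OUT={d:-1; rest ⊤}

Merge at B5: IN[B5] = OUT[B4] = {a: ⊤, b: ⊤, c: ⊤, d: -1, e: ⊤, f: ⊤}
Applying B5's transfer function to that IN value gives OUT[B5] (row B5 above).

Answer: {a: ⊤, b: ⊤, c: ⊤, d: -1, e: ⊤, f: ⊤}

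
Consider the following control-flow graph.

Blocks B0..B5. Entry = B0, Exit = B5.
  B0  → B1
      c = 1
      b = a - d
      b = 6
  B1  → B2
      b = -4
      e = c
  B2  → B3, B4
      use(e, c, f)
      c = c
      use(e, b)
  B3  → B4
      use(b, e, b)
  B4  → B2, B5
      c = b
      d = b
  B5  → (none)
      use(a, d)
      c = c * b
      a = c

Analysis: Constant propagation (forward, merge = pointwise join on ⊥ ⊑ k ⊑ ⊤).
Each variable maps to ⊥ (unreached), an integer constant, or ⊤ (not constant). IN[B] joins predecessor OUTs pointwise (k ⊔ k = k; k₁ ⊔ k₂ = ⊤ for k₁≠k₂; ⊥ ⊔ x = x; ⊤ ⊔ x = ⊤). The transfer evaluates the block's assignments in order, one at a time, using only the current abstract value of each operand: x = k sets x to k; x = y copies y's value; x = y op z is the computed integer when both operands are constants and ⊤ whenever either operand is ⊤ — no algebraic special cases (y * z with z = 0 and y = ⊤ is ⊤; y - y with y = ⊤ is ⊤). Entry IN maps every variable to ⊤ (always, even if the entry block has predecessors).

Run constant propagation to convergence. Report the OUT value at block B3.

Answer: {a: ⊤, b: -4, c: ⊤, d: ⊤, e: 1, f: ⊤}

Trace:
Fixpoint table:
  B0: | IN=(all ⊤) | OUT={b:6, c:1; rest ⊤}
  B1: | IN={b:6, c:1; rest ⊤} | OUT={b:-4, c:1, e:1; rest ⊤}
  B2: | IN={b:-4, e:1; rest ⊤} | OUT={b:-4, e:1; rest ⊤}
  B3: | IN={b:-4, e:1; rest ⊤} | OUT={b:-4, e:1; rest ⊤}
  B4: | IN={b:-4, e:1; rest ⊤} | OUT={b:-4, c:-4, d:-4, e:1; rest ⊤}
  B5: | IN={b:-4, c:-4, d:-4, e:1; rest ⊤} | OUT={a:16, b:-4, c:16, d:-4, e:1; rest ⊤}

Merge at B3: IN[B3] = OUT[B2] = {a: ⊤, b: -4, c: ⊤, d: ⊤, e: 1, f: ⊤}
Applying B3's transfer function to that IN value gives OUT[B3] (row B3 above).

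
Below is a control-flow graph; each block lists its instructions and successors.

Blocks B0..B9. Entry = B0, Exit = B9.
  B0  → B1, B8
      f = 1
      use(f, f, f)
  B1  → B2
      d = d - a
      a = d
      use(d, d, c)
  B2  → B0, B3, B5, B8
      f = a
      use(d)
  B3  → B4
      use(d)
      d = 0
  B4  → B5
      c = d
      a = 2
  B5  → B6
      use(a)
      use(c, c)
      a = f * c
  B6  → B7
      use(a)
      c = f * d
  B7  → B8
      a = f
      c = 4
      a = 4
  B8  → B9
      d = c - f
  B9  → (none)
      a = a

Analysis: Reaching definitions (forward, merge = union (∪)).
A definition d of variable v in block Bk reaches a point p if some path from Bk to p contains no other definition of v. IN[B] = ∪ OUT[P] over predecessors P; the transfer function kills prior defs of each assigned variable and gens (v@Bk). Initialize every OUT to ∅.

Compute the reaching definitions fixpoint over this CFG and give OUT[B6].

Answer: {a@B5, c@B6, d@B1, d@B3, f@B2}

Working:
Converged values:
  B0:   IN={a@B1, d@B1, f@B2}   OUT={a@B1, d@B1, f@B0}
  B1:   IN={a@B1, d@B1, f@B0}   OUT={a@B1, d@B1, f@B0}
  B2:   IN={a@B1, d@B1, f@B0}   OUT={a@B1, d@B1, f@B2}
  B3:   IN={a@B1, d@B1, f@B2}   OUT={a@B1, d@B3, f@B2}
  B4:   IN={a@B1, d@B3, f@B2}   OUT={a@B4, c@B4, d@B3, f@B2}
  B5:   IN={a@B1, a@B4, c@B4, d@B1, d@B3, f@B2}   OUT={a@B5, c@B4, d@B1, d@B3, f@B2}
  B6:   IN={a@B5, c@B4, d@B1, d@B3, f@B2}   OUT={a@B5, c@B6, d@B1, d@B3, f@B2}
  B7:   IN={a@B5, c@B6, d@B1, d@B3, f@B2}   OUT={a@B7, c@B7, d@B1, d@B3, f@B2}
  B8:   IN={a@B1, a@B7, c@B7, d@B1, d@B3, f@B0, f@B2}   OUT={a@B1, a@B7, c@B7, d@B8, f@B0, f@B2}
  B9:   IN={a@B1, a@B7, c@B7, d@B8, f@B0, f@B2}   OUT={a@B9, c@B7, d@B8, f@B0, f@B2}

Merge at B6: IN[B6] = OUT[B5] = {a@B5, c@B4, d@B1, d@B3, f@B2}
Applying B6's transfer function to that IN value gives OUT[B6] (row B6 above).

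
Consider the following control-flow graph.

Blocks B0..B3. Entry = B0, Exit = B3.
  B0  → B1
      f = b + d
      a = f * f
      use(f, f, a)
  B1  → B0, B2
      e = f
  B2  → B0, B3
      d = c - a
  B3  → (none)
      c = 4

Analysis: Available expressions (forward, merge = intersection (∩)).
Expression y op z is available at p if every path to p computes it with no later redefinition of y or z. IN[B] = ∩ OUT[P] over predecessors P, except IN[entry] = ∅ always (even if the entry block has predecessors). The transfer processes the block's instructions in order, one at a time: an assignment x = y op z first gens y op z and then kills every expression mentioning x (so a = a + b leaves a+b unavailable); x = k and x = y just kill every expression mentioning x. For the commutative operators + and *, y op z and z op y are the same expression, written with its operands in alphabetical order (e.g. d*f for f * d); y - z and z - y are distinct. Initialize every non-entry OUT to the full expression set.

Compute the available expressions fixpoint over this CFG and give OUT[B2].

Fixpoint table:
  B0: | IN={} | OUT={b+d, f*f}
  B1: | IN={b+d, f*f} | OUT={b+d, f*f}
  B2: | IN={b+d, f*f} | OUT={c-a, f*f}
  B3: | IN={c-a, f*f} | OUT={f*f}

Merge at B2: IN[B2] = OUT[B1] = {b+d, f*f}
Applying B2's transfer function to that IN value gives OUT[B2] (row B2 above).

Answer: {c-a, f*f}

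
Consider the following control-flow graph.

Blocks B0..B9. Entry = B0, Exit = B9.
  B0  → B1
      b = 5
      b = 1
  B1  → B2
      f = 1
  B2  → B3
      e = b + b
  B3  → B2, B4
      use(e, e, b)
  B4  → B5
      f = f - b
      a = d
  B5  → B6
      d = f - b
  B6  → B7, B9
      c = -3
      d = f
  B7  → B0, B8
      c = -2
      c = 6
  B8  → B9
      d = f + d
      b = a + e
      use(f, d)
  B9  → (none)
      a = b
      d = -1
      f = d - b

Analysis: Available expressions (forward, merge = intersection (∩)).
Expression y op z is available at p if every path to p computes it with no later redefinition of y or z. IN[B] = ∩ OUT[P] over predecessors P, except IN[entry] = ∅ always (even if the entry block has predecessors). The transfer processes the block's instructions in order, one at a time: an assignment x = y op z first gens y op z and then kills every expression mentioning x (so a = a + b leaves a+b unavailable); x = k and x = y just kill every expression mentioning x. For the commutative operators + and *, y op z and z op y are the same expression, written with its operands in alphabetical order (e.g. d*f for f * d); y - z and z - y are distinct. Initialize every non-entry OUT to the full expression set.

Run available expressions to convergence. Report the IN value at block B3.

Answer: {b+b}

Derivation:
Fixpoint table:
  B0:   IN={}   OUT={}
  B1:   IN={}   OUT={}
  B2:   IN={}   OUT={b+b}
  B3:   IN={b+b}   OUT={b+b}
  B4:   IN={b+b}   OUT={b+b}
  B5:   IN={b+b}   OUT={b+b, f-b}
  B6:   IN={b+b, f-b}   OUT={b+b, f-b}
  B7:   IN={b+b, f-b}   OUT={b+b, f-b}
  B8:   IN={b+b, f-b}   OUT={a+e}
  B9:   IN={}   OUT={d-b}

Merge at B3: IN[B3] = OUT[B2] = {b+b}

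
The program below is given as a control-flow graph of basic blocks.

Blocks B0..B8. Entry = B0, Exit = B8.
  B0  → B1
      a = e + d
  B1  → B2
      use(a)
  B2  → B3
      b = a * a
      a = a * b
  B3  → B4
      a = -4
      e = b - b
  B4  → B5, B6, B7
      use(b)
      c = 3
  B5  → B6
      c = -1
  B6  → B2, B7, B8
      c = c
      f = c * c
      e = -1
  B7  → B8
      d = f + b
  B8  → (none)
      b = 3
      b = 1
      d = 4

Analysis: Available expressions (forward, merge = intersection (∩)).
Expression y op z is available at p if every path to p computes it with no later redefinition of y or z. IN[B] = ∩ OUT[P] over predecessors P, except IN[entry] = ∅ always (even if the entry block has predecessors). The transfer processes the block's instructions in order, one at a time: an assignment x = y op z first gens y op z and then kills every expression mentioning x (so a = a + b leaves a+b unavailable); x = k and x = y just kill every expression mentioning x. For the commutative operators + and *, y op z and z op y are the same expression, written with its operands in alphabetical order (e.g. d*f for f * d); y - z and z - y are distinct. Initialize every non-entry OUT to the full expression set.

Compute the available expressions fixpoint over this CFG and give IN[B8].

Answer: {b-b}

Trace:
Fixpoint table:
  B0: | IN={} | OUT={d+e}
  B1: | IN={d+e} | OUT={d+e}
  B2: | IN={} | OUT={}
  B3: | IN={} | OUT={b-b}
  B4: | IN={b-b} | OUT={b-b}
  B5: | IN={b-b} | OUT={b-b}
  B6: | IN={b-b} | OUT={b-b, c*c}
  B7: | IN={b-b} | OUT={b+f, b-b}
  B8: | IN={b-b} | OUT={}

Merge at B8: IN[B8] = OUT[B6] ∩ OUT[B7] = {b-b}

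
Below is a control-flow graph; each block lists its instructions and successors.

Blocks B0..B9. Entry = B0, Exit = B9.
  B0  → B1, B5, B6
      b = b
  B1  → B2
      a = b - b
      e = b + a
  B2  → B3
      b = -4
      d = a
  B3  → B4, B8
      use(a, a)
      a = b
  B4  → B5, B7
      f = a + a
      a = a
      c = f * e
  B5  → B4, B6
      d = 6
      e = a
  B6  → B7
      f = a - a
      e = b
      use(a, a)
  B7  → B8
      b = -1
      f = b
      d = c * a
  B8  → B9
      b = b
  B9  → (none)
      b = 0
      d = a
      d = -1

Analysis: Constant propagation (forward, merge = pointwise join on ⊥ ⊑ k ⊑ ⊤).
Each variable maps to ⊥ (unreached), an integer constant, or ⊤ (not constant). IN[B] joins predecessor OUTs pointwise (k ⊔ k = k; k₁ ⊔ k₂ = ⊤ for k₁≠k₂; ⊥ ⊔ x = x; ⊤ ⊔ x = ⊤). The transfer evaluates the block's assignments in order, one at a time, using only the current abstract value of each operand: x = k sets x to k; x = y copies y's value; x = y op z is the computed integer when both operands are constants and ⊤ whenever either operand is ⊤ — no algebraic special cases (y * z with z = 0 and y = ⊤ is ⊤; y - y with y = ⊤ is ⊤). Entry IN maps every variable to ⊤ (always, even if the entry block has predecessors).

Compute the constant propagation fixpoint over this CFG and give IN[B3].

Converged values:
  B0: | IN=(all ⊤) | OUT=(all ⊤)
  B1: | IN=(all ⊤) | OUT=(all ⊤)
  B2: | IN=(all ⊤) | OUT={b:-4; rest ⊤}
  B3: | IN={b:-4; rest ⊤} | OUT={a:-4, b:-4; rest ⊤}
  B4: | IN=(all ⊤) | OUT=(all ⊤)
  B5: | IN=(all ⊤) | OUT={d:6; rest ⊤}
  B6: | IN=(all ⊤) | OUT=(all ⊤)
  B7: | IN=(all ⊤) | OUT={b:-1, f:-1; rest ⊤}
  B8: | IN=(all ⊤) | OUT=(all ⊤)
  B9: | IN=(all ⊤) | OUT={b:0, d:-1; rest ⊤}

Merge at B3: IN[B3] = OUT[B2] = {a: ⊤, b: -4, c: ⊤, d: ⊤, e: ⊤, f: ⊤}

Answer: {a: ⊤, b: -4, c: ⊤, d: ⊤, e: ⊤, f: ⊤}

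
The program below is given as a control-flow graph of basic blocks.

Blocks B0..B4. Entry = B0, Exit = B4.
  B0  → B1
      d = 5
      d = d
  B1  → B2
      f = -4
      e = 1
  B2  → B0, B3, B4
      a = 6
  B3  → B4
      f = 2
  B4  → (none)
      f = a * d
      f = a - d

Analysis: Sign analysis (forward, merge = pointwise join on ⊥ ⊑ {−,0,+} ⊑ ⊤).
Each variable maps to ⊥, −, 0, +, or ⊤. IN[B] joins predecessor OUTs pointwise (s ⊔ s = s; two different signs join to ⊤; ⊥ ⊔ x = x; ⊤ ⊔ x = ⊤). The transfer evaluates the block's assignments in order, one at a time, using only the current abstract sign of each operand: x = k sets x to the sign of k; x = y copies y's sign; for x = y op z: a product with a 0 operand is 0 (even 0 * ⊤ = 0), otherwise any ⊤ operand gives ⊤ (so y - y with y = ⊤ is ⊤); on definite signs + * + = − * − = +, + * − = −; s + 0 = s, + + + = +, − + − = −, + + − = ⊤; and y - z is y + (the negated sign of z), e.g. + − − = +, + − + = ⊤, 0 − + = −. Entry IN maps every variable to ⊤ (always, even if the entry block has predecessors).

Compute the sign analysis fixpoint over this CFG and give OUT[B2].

Answer: {a: +, b: ⊤, c: ⊤, d: +, e: +, f: -}

Derivation:
Per-block solution:
  B0: | IN=(all ⊤) | OUT={d:+; rest ⊤}
  B1: | IN={d:+; rest ⊤} | OUT={d:+, e:+, f:-; rest ⊤}
  B2: | IN={d:+, e:+, f:-; rest ⊤} | OUT={a:+, d:+, e:+, f:-; rest ⊤}
  B3: | IN={a:+, d:+, e:+, f:-; rest ⊤} | OUT={a:+, d:+, e:+, f:+; rest ⊤}
  B4: | IN={a:+, d:+, e:+; rest ⊤} | OUT={a:+, d:+, e:+; rest ⊤}

Merge at B2: IN[B2] = OUT[B1] = {a: ⊤, b: ⊤, c: ⊤, d: +, e: +, f: -}
Applying B2's transfer function to that IN value gives OUT[B2] (row B2 above).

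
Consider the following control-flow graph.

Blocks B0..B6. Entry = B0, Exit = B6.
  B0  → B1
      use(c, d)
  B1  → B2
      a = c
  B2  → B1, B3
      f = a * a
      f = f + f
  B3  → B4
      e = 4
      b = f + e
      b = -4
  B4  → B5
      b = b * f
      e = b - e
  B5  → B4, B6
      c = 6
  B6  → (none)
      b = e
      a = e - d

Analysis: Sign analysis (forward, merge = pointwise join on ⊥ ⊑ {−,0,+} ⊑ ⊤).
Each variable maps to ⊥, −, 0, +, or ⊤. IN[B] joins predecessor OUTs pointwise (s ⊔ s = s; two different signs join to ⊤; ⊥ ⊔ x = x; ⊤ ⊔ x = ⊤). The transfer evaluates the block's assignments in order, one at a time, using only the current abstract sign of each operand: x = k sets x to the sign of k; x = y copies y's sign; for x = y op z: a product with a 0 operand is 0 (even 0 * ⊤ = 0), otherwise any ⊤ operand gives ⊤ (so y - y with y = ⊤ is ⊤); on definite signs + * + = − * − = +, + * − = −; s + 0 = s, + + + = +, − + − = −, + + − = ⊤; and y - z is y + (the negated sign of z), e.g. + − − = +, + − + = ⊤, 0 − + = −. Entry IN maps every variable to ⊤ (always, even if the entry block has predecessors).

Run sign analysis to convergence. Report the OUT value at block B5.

Converged values:
  B0:   IN=(all ⊤)   OUT=(all ⊤)
  B1:   IN=(all ⊤)   OUT=(all ⊤)
  B2:   IN=(all ⊤)   OUT=(all ⊤)
  B3:   IN=(all ⊤)   OUT={b:-, e:+; rest ⊤}
  B4:   IN=(all ⊤)   OUT=(all ⊤)
  B5:   IN=(all ⊤)   OUT={c:+; rest ⊤}
  B6:   IN={c:+; rest ⊤}   OUT={c:+; rest ⊤}

Merge at B5: IN[B5] = OUT[B4] = {a: ⊤, b: ⊤, c: ⊤, d: ⊤, e: ⊤, f: ⊤}
Applying B5's transfer function to that IN value gives OUT[B5] (row B5 above).

Answer: {a: ⊤, b: ⊤, c: +, d: ⊤, e: ⊤, f: ⊤}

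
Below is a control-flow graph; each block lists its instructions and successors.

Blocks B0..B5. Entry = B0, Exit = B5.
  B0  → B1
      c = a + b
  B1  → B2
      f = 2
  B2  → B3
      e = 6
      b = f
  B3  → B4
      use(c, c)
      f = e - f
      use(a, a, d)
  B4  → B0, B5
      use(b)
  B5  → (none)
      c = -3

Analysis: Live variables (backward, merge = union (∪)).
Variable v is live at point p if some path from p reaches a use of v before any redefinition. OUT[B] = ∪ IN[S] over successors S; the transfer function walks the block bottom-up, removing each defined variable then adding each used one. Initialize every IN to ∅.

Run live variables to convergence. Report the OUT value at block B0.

Fixpoint table:
  B0:   IN={a, b, d}   OUT={a, c, d}
  B1:   IN={a, c, d}   OUT={a, c, d, f}
  B2:   IN={a, c, d, f}   OUT={a, b, c, d, e, f}
  B3:   IN={a, b, c, d, e, f}   OUT={a, b, d}
  B4:   IN={a, b, d}   OUT={a, b, d}
  B5:   IN={}   OUT={}

Merge at B0: OUT[B0] = IN[B1] = {a, c, d}

Answer: {a, c, d}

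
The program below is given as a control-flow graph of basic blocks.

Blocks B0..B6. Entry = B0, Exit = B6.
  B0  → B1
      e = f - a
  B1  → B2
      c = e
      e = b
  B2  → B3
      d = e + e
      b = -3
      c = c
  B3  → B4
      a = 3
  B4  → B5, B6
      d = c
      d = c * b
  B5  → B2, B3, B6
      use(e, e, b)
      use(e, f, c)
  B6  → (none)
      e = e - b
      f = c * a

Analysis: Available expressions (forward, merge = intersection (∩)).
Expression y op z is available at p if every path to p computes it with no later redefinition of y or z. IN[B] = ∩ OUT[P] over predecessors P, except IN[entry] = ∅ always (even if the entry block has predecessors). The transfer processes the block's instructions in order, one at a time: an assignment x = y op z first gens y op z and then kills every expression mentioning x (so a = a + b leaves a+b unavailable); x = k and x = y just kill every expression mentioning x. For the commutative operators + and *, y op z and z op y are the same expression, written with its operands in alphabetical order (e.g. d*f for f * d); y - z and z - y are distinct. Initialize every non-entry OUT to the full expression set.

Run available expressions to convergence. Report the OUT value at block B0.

Answer: {f-a}

Trace:
Converged values:
  B0: | IN={} | OUT={f-a}
  B1: | IN={f-a} | OUT={f-a}
  B2: | IN={} | OUT={e+e}
  B3: | IN={e+e} | OUT={e+e}
  B4: | IN={e+e} | OUT={b*c, e+e}
  B5: | IN={b*c, e+e} | OUT={b*c, e+e}
  B6: | IN={b*c, e+e} | OUT={a*c, b*c}

B0 is the boundary node: IN[B0] = {}
Applying B0's transfer function to that IN value gives OUT[B0] (row B0 above).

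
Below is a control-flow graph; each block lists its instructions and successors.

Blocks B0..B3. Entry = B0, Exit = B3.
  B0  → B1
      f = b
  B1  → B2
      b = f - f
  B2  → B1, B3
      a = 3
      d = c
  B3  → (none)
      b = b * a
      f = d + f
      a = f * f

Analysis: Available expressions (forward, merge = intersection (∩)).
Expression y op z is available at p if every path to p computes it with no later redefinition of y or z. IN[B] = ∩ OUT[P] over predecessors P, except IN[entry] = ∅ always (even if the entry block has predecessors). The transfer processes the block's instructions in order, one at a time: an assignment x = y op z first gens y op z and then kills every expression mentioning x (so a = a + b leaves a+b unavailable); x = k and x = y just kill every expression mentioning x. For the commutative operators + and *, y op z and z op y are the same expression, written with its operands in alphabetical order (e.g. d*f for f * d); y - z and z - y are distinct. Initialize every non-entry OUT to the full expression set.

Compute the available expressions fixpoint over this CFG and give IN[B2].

Converged values:
  B0: | IN={} | OUT={}
  B1: | IN={} | OUT={f-f}
  B2: | IN={f-f} | OUT={f-f}
  B3: | IN={f-f} | OUT={f*f}

Merge at B2: IN[B2] = OUT[B1] = {f-f}

Answer: {f-f}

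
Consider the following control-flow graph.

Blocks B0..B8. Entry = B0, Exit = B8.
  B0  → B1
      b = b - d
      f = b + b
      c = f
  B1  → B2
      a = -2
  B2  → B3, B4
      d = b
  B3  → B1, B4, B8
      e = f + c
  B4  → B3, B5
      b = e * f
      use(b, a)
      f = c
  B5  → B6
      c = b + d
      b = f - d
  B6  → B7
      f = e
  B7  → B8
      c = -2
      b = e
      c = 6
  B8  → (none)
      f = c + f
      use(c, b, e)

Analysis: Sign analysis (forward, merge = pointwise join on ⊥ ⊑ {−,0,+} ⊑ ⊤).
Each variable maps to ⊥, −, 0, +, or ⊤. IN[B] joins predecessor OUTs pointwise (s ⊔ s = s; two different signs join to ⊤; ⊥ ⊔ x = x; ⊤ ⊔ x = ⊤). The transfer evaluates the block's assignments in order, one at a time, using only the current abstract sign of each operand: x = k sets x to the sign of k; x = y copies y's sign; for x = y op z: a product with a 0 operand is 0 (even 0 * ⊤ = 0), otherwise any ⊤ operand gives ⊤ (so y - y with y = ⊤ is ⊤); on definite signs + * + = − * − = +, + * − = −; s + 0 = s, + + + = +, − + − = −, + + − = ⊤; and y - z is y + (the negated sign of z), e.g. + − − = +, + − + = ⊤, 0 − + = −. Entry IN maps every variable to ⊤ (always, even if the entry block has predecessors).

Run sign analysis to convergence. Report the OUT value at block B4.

Answer: {a: -, b: ⊤, c: ⊤, d: ⊤, e: ⊤, f: ⊤}

Working:
Converged values:
  B0:  IN=(all ⊤)  OUT=(all ⊤)
  B1:  IN=(all ⊤)  OUT={a:-; rest ⊤}
  B2:  IN={a:-; rest ⊤}  OUT={a:-; rest ⊤}
  B3:  IN={a:-; rest ⊤}  OUT={a:-; rest ⊤}
  B4:  IN={a:-; rest ⊤}  OUT={a:-; rest ⊤}
  B5:  IN={a:-; rest ⊤}  OUT={a:-; rest ⊤}
  B6:  IN={a:-; rest ⊤}  OUT={a:-; rest ⊤}
  B7:  IN={a:-; rest ⊤}  OUT={a:-, c:+; rest ⊤}
  B8:  IN={a:-; rest ⊤}  OUT={a:-; rest ⊤}

Merge at B4: IN[B4] = OUT[B2] ⊔ OUT[B3] = {a: -, b: ⊤, c: ⊤, d: ⊤, e: ⊤, f: ⊤}
Applying B4's transfer function to that IN value gives OUT[B4] (row B4 above).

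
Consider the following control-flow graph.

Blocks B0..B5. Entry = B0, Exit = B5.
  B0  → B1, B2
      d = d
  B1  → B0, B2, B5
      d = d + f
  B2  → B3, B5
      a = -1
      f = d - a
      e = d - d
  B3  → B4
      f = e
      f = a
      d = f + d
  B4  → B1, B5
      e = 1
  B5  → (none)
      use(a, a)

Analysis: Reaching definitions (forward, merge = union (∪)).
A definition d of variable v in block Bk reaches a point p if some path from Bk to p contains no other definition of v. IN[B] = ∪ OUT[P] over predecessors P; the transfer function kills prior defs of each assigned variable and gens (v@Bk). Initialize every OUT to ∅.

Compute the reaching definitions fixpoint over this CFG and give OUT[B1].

Answer: {a@B2, d@B1, e@B4, f@B3}

Derivation:
Per-block solution:
  B0: | IN={a@B2, d@B1, e@B4, f@B3} | OUT={a@B2, d@B0, e@B4, f@B3}
  B1: | IN={a@B2, d@B0, d@B3, e@B4, f@B3} | OUT={a@B2, d@B1, e@B4, f@B3}
  B2: | IN={a@B2, d@B0, d@B1, e@B4, f@B3} | OUT={a@B2, d@B0, d@B1, e@B2, f@B2}
  B3: | IN={a@B2, d@B0, d@B1, e@B2, f@B2} | OUT={a@B2, d@B3, e@B2, f@B3}
  B4: | IN={a@B2, d@B3, e@B2, f@B3} | OUT={a@B2, d@B3, e@B4, f@B3}
  B5: | IN={a@B2, d@B0, d@B1, d@B3, e@B2, e@B4, f@B2, f@B3} | OUT={a@B2, d@B0, d@B1, d@B3, e@B2, e@B4, f@B2, f@B3}

Merge at B1: IN[B1] = OUT[B0] ⊔ OUT[B4] = {a@B2, d@B0, d@B3, e@B4, f@B3}
Applying B1's transfer function to that IN value gives OUT[B1] (row B1 above).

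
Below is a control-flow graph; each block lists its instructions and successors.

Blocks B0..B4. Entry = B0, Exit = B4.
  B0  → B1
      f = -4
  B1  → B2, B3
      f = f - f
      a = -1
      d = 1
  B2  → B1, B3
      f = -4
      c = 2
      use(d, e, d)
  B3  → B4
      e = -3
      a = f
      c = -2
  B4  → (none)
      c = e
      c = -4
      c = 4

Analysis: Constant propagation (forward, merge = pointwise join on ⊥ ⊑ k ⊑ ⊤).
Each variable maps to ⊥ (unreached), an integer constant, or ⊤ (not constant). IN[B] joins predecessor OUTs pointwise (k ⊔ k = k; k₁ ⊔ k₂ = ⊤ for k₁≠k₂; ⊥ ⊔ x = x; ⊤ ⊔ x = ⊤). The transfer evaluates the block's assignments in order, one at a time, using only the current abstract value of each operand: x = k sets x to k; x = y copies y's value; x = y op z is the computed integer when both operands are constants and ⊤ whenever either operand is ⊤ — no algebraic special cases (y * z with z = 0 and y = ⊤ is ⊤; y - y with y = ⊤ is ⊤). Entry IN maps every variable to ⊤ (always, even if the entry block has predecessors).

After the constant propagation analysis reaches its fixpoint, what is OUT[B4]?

Per-block solution:
  B0: | IN=(all ⊤) | OUT={f:-4; rest ⊤}
  B1: | IN={f:-4; rest ⊤} | OUT={a:-1, d:1, f:0; rest ⊤}
  B2: | IN={a:-1, d:1, f:0; rest ⊤} | OUT={a:-1, c:2, d:1, f:-4; rest ⊤}
  B3: | IN={a:-1, d:1; rest ⊤} | OUT={c:-2, d:1, e:-3; rest ⊤}
  B4: | IN={c:-2, d:1, e:-3; rest ⊤} | OUT={c:4, d:1, e:-3; rest ⊤}

Merge at B4: IN[B4] = OUT[B3] = {a: ⊤, b: ⊤, c: -2, d: 1, e: -3, f: ⊤}
Applying B4's transfer function to that IN value gives OUT[B4] (row B4 above).

Answer: {a: ⊤, b: ⊤, c: 4, d: 1, e: -3, f: ⊤}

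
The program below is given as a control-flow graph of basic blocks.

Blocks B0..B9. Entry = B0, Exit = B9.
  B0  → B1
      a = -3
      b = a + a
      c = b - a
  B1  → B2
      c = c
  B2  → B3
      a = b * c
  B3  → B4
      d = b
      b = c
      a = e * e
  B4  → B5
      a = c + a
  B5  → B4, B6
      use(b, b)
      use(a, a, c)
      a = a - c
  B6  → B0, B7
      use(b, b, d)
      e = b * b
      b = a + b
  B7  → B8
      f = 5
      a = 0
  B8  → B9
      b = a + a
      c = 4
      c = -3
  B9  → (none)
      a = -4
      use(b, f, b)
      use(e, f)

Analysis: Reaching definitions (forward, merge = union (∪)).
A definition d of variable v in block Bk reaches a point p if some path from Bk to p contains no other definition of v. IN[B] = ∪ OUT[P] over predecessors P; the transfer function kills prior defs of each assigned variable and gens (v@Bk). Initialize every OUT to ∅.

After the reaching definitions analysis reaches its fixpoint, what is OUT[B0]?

Fixpoint table:
  B0:  IN={a@B5, b@B6, c@B1, d@B3, e@B6}  OUT={a@B0, b@B0, c@B0, d@B3, e@B6}
  B1:  IN={a@B0, b@B0, c@B0, d@B3, e@B6}  OUT={a@B0, b@B0, c@B1, d@B3, e@B6}
  B2:  IN={a@B0, b@B0, c@B1, d@B3, e@B6}  OUT={a@B2, b@B0, c@B1, d@B3, e@B6}
  B3:  IN={a@B2, b@B0, c@B1, d@B3, e@B6}  OUT={a@B3, b@B3, c@B1, d@B3, e@B6}
  B4:  IN={a@B3, a@B5, b@B3, c@B1, d@B3, e@B6}  OUT={a@B4, b@B3, c@B1, d@B3, e@B6}
  B5:  IN={a@B4, b@B3, c@B1, d@B3, e@B6}  OUT={a@B5, b@B3, c@B1, d@B3, e@B6}
  B6:  IN={a@B5, b@B3, c@B1, d@B3, e@B6}  OUT={a@B5, b@B6, c@B1, d@B3, e@B6}
  B7:  IN={a@B5, b@B6, c@B1, d@B3, e@B6}  OUT={a@B7, b@B6, c@B1, d@B3, e@B6, f@B7}
  B8:  IN={a@B7, b@B6, c@B1, d@B3, e@B6, f@B7}  OUT={a@B7, b@B8, c@B8, d@B3, e@B6, f@B7}
  B9:  IN={a@B7, b@B8, c@B8, d@B3, e@B6, f@B7}  OUT={a@B9, b@B8, c@B8, d@B3, e@B6, f@B7}

Merge at B0 (entry node, so the boundary value {} is joined with the incoming edge(s)): IN[B0] = {} ⊔ OUT[B6] = {a@B5, b@B6, c@B1, d@B3, e@B6}
Applying B0's transfer function to that IN value gives OUT[B0] (row B0 above).

Answer: {a@B0, b@B0, c@B0, d@B3, e@B6}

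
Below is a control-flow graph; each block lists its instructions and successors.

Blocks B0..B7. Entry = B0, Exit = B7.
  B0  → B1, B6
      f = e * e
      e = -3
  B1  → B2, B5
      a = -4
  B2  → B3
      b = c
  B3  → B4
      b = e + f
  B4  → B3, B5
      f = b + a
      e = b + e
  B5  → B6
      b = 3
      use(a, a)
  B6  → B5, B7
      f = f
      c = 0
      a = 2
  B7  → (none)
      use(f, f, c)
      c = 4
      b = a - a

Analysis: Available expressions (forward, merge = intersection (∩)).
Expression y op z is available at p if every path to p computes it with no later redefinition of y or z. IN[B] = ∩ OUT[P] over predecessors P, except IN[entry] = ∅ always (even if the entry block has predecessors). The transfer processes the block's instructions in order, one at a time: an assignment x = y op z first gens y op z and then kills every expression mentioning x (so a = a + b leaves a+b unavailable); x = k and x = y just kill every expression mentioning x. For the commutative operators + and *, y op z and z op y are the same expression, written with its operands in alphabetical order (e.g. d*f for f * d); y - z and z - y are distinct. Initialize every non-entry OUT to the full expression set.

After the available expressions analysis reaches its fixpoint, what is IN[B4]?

Fixpoint table:
  B0: | IN={} | OUT={}
  B1: | IN={} | OUT={}
  B2: | IN={} | OUT={}
  B3: | IN={} | OUT={e+f}
  B4: | IN={e+f} | OUT={a+b}
  B5: | IN={} | OUT={}
  B6: | IN={} | OUT={}
  B7: | IN={} | OUT={a-a}

Merge at B4: IN[B4] = OUT[B3] = {e+f}

Answer: {e+f}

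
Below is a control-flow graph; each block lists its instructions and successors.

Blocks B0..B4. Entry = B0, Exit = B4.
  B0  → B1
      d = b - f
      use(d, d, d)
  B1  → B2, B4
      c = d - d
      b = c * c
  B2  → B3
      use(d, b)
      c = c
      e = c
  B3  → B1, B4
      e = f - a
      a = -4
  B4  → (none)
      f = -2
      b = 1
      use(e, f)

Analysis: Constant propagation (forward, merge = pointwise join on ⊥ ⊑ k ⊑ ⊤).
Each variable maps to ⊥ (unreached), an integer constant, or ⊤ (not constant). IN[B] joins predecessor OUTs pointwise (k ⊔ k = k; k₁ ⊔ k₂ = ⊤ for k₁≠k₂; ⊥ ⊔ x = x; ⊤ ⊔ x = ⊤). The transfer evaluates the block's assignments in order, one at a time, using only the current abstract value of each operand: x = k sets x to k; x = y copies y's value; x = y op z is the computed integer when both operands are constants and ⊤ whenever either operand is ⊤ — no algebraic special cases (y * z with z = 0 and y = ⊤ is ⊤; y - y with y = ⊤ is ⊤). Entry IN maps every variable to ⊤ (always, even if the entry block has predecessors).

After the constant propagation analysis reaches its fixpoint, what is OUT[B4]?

Fixpoint table:
  B0:   IN=(all ⊤)   OUT=(all ⊤)
  B1:   IN=(all ⊤)   OUT=(all ⊤)
  B2:   IN=(all ⊤)   OUT=(all ⊤)
  B3:   IN=(all ⊤)   OUT={a:-4; rest ⊤}
  B4:   IN=(all ⊤)   OUT={b:1, f:-2; rest ⊤}

Merge at B4: IN[B4] = OUT[B1] ⊔ OUT[B3] = {a: ⊤, b: ⊤, c: ⊤, d: ⊤, e: ⊤, f: ⊤}
Applying B4's transfer function to that IN value gives OUT[B4] (row B4 above).

Answer: {a: ⊤, b: 1, c: ⊤, d: ⊤, e: ⊤, f: -2}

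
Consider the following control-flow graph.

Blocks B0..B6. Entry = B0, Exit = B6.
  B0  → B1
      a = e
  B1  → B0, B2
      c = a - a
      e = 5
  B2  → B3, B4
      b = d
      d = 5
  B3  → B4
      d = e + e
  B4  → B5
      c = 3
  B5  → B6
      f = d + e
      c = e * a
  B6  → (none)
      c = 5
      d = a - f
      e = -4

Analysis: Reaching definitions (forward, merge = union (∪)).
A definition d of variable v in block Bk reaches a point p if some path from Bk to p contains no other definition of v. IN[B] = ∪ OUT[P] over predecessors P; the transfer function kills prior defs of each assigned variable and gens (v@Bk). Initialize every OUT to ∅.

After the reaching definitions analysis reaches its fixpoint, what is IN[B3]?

Converged values:
  B0:   IN={a@B0, c@B1, e@B1}   OUT={a@B0, c@B1, e@B1}
  B1:   IN={a@B0, c@B1, e@B1}   OUT={a@B0, c@B1, e@B1}
  B2:   IN={a@B0, c@B1, e@B1}   OUT={a@B0, b@B2, c@B1, d@B2, e@B1}
  B3:   IN={a@B0, b@B2, c@B1, d@B2, e@B1}   OUT={a@B0, b@B2, c@B1, d@B3, e@B1}
  B4:   IN={a@B0, b@B2, c@B1, d@B2, d@B3, e@B1}   OUT={a@B0, b@B2, c@B4, d@B2, d@B3, e@B1}
  B5:   IN={a@B0, b@B2, c@B4, d@B2, d@B3, e@B1}   OUT={a@B0, b@B2, c@B5, d@B2, d@B3, e@B1, f@B5}
  B6:   IN={a@B0, b@B2, c@B5, d@B2, d@B3, e@B1, f@B5}   OUT={a@B0, b@B2, c@B6, d@B6, e@B6, f@B5}

Merge at B3: IN[B3] = OUT[B2] = {a@B0, b@B2, c@B1, d@B2, e@B1}

Answer: {a@B0, b@B2, c@B1, d@B2, e@B1}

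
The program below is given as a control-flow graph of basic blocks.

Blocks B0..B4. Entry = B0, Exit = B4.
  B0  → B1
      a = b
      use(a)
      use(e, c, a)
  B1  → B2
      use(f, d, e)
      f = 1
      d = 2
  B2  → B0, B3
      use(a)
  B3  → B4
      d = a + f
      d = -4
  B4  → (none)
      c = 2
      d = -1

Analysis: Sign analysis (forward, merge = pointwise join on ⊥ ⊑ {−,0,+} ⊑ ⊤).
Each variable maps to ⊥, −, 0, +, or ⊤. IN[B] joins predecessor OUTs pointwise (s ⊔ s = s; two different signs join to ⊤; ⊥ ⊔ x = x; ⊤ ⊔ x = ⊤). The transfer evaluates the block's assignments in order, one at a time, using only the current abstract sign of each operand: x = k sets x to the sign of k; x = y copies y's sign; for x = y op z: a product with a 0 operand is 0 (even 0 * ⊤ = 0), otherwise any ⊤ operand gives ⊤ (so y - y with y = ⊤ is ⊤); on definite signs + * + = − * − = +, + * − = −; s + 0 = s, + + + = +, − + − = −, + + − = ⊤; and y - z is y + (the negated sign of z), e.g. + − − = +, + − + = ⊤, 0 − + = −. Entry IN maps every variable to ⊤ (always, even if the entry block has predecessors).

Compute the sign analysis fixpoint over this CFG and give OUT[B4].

Converged values:
  B0:   IN=(all ⊤)   OUT=(all ⊤)
  B1:   IN=(all ⊤)   OUT={d:+, f:+; rest ⊤}
  B2:   IN={d:+, f:+; rest ⊤}   OUT={d:+, f:+; rest ⊤}
  B3:   IN={d:+, f:+; rest ⊤}   OUT={d:-, f:+; rest ⊤}
  B4:   IN={d:-, f:+; rest ⊤}   OUT={c:+, d:-, f:+; rest ⊤}

Merge at B4: IN[B4] = OUT[B3] = {a: ⊤, b: ⊤, c: ⊤, d: -, e: ⊤, f: +}
Applying B4's transfer function to that IN value gives OUT[B4] (row B4 above).

Answer: {a: ⊤, b: ⊤, c: +, d: -, e: ⊤, f: +}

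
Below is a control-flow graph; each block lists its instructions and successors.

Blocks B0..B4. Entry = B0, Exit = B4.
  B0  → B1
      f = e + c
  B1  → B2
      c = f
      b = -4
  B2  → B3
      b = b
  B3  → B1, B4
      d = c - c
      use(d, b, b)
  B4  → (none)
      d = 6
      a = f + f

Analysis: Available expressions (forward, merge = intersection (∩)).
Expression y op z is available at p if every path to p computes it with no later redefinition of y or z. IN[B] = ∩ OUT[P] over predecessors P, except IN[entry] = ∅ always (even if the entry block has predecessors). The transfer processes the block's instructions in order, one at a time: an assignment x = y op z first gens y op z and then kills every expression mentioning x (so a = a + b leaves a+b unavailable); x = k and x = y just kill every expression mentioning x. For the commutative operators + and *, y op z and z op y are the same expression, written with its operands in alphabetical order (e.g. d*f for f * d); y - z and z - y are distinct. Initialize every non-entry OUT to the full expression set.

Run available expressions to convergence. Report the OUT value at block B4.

Per-block solution:
  B0:  IN={}  OUT={c+e}
  B1:  IN={}  OUT={}
  B2:  IN={}  OUT={}
  B3:  IN={}  OUT={c-c}
  B4:  IN={c-c}  OUT={c-c, f+f}

Merge at B4: IN[B4] = OUT[B3] = {c-c}
Applying B4's transfer function to that IN value gives OUT[B4] (row B4 above).

Answer: {c-c, f+f}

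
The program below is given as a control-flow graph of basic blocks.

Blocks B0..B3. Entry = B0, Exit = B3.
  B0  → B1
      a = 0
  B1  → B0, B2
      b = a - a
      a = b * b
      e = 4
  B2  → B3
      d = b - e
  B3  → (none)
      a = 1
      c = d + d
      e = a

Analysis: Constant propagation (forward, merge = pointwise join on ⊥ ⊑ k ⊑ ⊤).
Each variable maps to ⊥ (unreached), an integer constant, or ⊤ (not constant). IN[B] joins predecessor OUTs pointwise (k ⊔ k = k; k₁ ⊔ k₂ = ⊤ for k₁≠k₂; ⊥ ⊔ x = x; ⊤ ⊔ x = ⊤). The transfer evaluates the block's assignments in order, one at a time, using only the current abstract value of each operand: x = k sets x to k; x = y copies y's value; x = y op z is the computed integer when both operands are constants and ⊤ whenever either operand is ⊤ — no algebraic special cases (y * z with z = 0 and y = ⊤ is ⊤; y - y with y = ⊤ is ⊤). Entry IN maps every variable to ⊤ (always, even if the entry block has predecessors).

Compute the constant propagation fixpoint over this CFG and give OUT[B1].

Per-block solution:
  B0:  IN=(all ⊤)  OUT={a:0; rest ⊤}
  B1:  IN={a:0; rest ⊤}  OUT={a:0, b:0, e:4; rest ⊤}
  B2:  IN={a:0, b:0, e:4; rest ⊤}  OUT={a:0, b:0, d:-4, e:4; rest ⊤}
  B3:  IN={a:0, b:0, d:-4, e:4; rest ⊤}  OUT={a:1, b:0, c:-8, d:-4, e:1; rest ⊤}

Merge at B1: IN[B1] = OUT[B0] = {a: 0, b: ⊤, c: ⊤, d: ⊤, e: ⊤, f: ⊤}
Applying B1's transfer function to that IN value gives OUT[B1] (row B1 above).

Answer: {a: 0, b: 0, c: ⊤, d: ⊤, e: 4, f: ⊤}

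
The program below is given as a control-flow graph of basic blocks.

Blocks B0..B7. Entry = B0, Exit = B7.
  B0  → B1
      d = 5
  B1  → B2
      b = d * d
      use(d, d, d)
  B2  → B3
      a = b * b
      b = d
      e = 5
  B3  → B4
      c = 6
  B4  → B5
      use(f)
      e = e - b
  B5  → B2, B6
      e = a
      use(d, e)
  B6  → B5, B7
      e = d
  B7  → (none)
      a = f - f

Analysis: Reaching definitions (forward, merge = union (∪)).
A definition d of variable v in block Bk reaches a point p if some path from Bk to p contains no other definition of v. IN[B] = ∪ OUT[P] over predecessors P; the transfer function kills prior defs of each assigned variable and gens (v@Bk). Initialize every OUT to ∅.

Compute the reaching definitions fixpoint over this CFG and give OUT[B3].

Answer: {a@B2, b@B2, c@B3, d@B0, e@B2}

Trace:
Per-block solution:
  B0:  IN={}  OUT={d@B0}
  B1:  IN={d@B0}  OUT={b@B1, d@B0}
  B2:  IN={a@B2, b@B1, b@B2, c@B3, d@B0, e@B5}  OUT={a@B2, b@B2, c@B3, d@B0, e@B2}
  B3:  IN={a@B2, b@B2, c@B3, d@B0, e@B2}  OUT={a@B2, b@B2, c@B3, d@B0, e@B2}
  B4:  IN={a@B2, b@B2, c@B3, d@B0, e@B2}  OUT={a@B2, b@B2, c@B3, d@B0, e@B4}
  B5:  IN={a@B2, b@B2, c@B3, d@B0, e@B4, e@B6}  OUT={a@B2, b@B2, c@B3, d@B0, e@B5}
  B6:  IN={a@B2, b@B2, c@B3, d@B0, e@B5}  OUT={a@B2, b@B2, c@B3, d@B0, e@B6}
  B7:  IN={a@B2, b@B2, c@B3, d@B0, e@B6}  OUT={a@B7, b@B2, c@B3, d@B0, e@B6}

Merge at B3: IN[B3] = OUT[B2] = {a@B2, b@B2, c@B3, d@B0, e@B2}
Applying B3's transfer function to that IN value gives OUT[B3] (row B3 above).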